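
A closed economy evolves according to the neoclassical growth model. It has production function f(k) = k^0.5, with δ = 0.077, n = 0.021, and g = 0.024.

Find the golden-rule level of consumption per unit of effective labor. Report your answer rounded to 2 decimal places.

At the golden rule, f'(k) = n + g + δ, so α·k^(α−1) = n + g + δ and k_gold = (α/(n + g + δ))^(1/(1−α)).
k_gold = (0.5/0.122)^(1/0.5) = 4.0984^2 ≈ 16.7969
c_gold = f(k_gold) − (n + g + δ)·k_gold = 4.0984 − 0.122×16.7969 ≈ 2.0492

c_gold ≈ 2.05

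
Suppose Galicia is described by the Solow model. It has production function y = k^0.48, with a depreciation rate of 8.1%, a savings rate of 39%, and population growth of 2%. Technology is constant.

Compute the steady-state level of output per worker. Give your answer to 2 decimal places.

y* = 3.48

Steady state requires s·f(k) = (n + δ)·k, i.e. s·k^α = (n + δ)·k.
Rearranging, k^(1−α) = s / (n + δ).
k^0.52 = 0.39 / (0.020 + 0.081) = 0.39 / 0.101 = 3.8614
k* = 3.8614^(1/0.52) ≈ 13.4386
y* = (k*)^α = 13.4386^0.48 ≈ 3.4802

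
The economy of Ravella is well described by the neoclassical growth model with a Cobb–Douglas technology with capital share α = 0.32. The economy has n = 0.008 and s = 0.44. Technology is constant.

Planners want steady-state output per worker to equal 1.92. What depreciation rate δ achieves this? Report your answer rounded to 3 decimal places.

In steady state, investment equals break-even investment: s·k^α = (n + δ)·k.
Since y* = [s/(n + δ)]^(α/(1−α)), we have s/(n + δ) = (y*)^((1−α)/α) = 1.92^2.125 = 3.9996.
Therefore n + δ = s / 3.9996 = 0.44 / 3.9996 = 0.1100, so δ = 0.1100 − 0.008 = 0.1020.

δ ≈ 0.102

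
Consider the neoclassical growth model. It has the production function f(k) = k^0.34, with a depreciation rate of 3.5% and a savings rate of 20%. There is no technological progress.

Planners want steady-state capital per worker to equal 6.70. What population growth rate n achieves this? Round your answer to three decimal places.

n ≈ 0.022

In steady state, investment equals break-even investment: s·k^α = (n + δ)·k.
So s / (n + δ) = (k*)^(1−α) = 6.70^0.66 = 3.5092.
Therefore n + δ = s / 3.5092 = 0.20 / 3.5092 = 0.0570, so n = 0.0570 − 0.035 = 0.0220.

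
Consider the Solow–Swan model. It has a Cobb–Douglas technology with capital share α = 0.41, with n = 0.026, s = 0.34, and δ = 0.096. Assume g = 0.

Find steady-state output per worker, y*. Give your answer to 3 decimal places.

At the steady state, Δk = 0, so s·k^α = (n + δ)·k.
Dividing both sides by k: k^(1−α) = s / (n + δ).
k^0.59 = 0.34 / (0.026 + 0.096) = 0.34 / 0.122 = 2.7869
k* = 2.7869^(1/0.59) ≈ 5.6812
y* = (k*)^α = 5.6812^0.41 ≈ 2.0385

y* ≈ 2.039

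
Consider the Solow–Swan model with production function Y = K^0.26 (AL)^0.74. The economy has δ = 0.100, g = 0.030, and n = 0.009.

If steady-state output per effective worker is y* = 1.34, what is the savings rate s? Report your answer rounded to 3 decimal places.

s ≈ 0.320

In steady state, investment equals break-even investment: s·k^α = (n + g + δ)·k.
Since y* = [s/(n + g + δ)]^(α/(1−α)), we have s/(n + g + δ) = (y*)^((1−α)/α) = 1.34^2.8462 = 2.3002.
Therefore s = 2.3002 × (n + g + δ) = 2.3002 × 0.139 = 0.3197.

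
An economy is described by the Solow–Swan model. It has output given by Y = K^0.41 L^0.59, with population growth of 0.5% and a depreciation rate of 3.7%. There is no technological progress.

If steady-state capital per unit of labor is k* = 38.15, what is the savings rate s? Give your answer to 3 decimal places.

s ≈ 0.360

Steady state requires s·f(k) = (n + δ)·k, i.e. s·k^α = (n + δ)·k.
So s / (n + δ) = (k*)^(1−α) = 38.15^0.59 = 8.5720.
Therefore s = 8.5720 × (n + δ) = 8.5720 × 0.042 = 0.3600.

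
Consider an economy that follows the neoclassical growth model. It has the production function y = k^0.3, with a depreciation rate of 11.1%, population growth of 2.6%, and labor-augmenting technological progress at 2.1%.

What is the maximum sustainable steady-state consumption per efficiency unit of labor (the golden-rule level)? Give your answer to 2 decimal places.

c_gold ≈ 0.92

At the golden rule, f'(k) = n + g + δ, so α·k^(α−1) = n + g + δ and k_gold = (α/(n + g + δ))^(1/(1−α)).
k_gold = (0.3/0.158)^(1/0.7) = 1.8987^1.4286 ≈ 2.4992
c_gold = f(k_gold) − (n + g + δ)·k_gold = 1.3163 − 0.158×2.4992 ≈ 0.9214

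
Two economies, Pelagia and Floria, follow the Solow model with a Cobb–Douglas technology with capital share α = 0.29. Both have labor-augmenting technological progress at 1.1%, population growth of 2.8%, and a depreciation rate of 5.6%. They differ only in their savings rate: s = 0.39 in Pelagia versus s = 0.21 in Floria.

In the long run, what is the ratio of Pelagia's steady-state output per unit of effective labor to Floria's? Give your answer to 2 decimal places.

y*_P / y*_F ≈ 1.29

Steady-state y* = [s/(n + g + δ)]^(α/(1−α)), so the ratio is [ (s_P/(n + g + δ)_P) / (s_F/(n + g + δ)_F) ]^0.4085.
s_P/(n + g + δ)_P = 0.39/0.095 = 4.1053; s_F/(n + g + δ)_F = 0.21/0.095 = 2.2105.
Ratio = (4.1053/2.2105)^0.4085 = 1.8572^0.4085 ≈ 1.2877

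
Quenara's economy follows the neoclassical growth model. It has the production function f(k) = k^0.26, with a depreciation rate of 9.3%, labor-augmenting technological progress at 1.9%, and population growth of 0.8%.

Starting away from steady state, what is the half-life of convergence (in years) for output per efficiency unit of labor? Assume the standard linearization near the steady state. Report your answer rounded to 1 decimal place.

t_½ ≈ 7.8 years

Near the steady state the convergence rate is λ = (1 − α)(n + g + δ).
λ = (1 − 0.26) × 0.120 = 0.74 × 0.120 = 0.0888
Half-life = ln 2 / λ = 0.6931 / 0.0888 ≈ 7.81 years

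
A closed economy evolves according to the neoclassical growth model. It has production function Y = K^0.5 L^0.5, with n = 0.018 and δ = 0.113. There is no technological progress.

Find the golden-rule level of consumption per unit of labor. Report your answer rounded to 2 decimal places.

At the golden rule, f'(k) = n + δ, so α·k^(α−1) = n + δ and k_gold = (α/(n + δ))^(1/(1−α)).
k_gold = (0.5/0.131)^(1/0.5) = 3.8168^2 ≈ 14.5680
c_gold = f(k_gold) − (n + δ)·k_gold = 3.8168 − 0.131×14.5680 ≈ 1.9084

c_gold ≈ 1.91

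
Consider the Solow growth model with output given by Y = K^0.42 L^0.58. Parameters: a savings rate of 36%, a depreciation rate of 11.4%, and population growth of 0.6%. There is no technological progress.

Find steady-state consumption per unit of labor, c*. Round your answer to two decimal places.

c* ≈ 1.42

Steady state requires s·f(k) = (n + δ)·k, i.e. s·k^α = (n + δ)·k.
Dividing both sides by k: k^(1−α) = s / (n + δ).
k^0.58 = 0.36 / (0.006 + 0.114) = 0.36 / 0.120 = 3.0000
k* = 3.0000^(1/0.58) ≈ 6.6470
y* = (k*)^α = 6.6470^0.42 ≈ 2.2157
c* = (1 − s)·y* = (1 − 0.36) × 2.2157 ≈ 1.4180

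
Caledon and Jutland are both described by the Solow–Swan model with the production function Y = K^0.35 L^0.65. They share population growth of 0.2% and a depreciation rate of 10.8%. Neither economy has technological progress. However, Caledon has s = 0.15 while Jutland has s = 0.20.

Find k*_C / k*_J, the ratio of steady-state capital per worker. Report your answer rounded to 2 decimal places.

Steady-state k* = [s/(n + δ)]^(1/(1−α)), so the ratio is [ (s_C/(n + δ)_C) / (s_J/(n + δ)_J) ]^1.5385.
s_C/(n + δ)_C = 0.15/0.110 = 1.3636; s_J/(n + δ)_J = 0.20/0.110 = 1.8182.
Ratio = (1.3636/1.8182)^1.5385 = 0.7500^1.5385 ≈ 0.6424

ratio ≈ 0.64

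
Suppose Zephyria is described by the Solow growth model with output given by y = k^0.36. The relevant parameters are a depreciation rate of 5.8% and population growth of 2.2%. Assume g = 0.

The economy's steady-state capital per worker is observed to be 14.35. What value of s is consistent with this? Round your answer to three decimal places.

s ≈ 0.440

In steady state, investment equals break-even investment: s·k^α = (n + δ)·k.
So s / (n + δ) = (k*)^(1−α) = 14.35^0.64 = 5.5003.
Therefore s = 5.5003 × (n + δ) = 5.5003 × 0.080 = 0.4400.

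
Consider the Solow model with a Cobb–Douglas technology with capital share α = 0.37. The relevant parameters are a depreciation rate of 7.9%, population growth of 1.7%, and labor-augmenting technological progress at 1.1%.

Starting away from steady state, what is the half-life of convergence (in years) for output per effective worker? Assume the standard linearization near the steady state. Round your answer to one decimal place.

Near the steady state the convergence rate is λ = (1 − α)(n + g + δ).
λ = (1 − 0.37) × 0.107 = 0.63 × 0.107 = 0.06741
Half-life = ln 2 / λ = 0.6931 / 0.06741 ≈ 10.28 years

half-life ≈ 10.3 years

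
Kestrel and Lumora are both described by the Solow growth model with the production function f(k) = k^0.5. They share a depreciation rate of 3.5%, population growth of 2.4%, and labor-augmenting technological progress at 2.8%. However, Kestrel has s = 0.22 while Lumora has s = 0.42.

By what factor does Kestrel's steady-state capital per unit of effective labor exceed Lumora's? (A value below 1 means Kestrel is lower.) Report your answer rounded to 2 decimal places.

ratio ≈ 0.27

Steady-state k* = [s/(n + g + δ)]^(1/(1−α)), so the ratio is [ (s_K/(n + g + δ)_K) / (s_L/(n + g + δ)_L) ]^2.
s_K/(n + g + δ)_K = 0.22/0.087 = 2.5287; s_L/(n + g + δ)_L = 0.42/0.087 = 4.8276.
Ratio = (2.5287/4.8276)^2 = 0.5238^2 ≈ 0.2744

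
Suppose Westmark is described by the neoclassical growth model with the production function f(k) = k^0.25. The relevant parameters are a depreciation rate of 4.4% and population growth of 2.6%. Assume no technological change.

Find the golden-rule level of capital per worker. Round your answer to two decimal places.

The golden rule sets f'(k) = n + δ, i.e. α·k^(α−1) = n + δ.
So k^(1−α) = α / (n + δ) = 0.25 / 0.070 = 3.5714.
k_gold = 3.5714^(1/0.75) ≈ 5.4591

k_gold ≈ 5.46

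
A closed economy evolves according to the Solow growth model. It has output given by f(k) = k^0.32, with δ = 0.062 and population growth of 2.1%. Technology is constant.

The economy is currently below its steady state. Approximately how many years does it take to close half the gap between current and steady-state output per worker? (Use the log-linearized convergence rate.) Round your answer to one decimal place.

Near the steady state the convergence rate is λ = (1 − α)(n + δ).
λ = (1 − 0.32) × 0.083 = 0.68 × 0.083 = 0.05644
Half-life = ln 2 / λ = 0.6931 / 0.05644 ≈ 12.28 years

t_½ ≈ 12.3 years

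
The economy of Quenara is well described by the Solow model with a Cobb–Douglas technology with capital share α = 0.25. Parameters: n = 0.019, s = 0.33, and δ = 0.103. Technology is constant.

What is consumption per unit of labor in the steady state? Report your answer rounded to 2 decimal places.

c* = 0.93

In steady state, investment equals break-even investment: s·k^α = (n + δ)·k.
Rearranging, k^(1−α) = s / (n + δ).
k^0.75 = 0.33 / (0.019 + 0.103) = 0.33 / 0.122 = 2.7049
k* = 2.7049^(1/0.75) ≈ 3.7688
y* = (k*)^α = 3.7688^0.25 ≈ 1.3933
c* = (1 − s)·y* = (1 − 0.33) × 1.3933 ≈ 0.9335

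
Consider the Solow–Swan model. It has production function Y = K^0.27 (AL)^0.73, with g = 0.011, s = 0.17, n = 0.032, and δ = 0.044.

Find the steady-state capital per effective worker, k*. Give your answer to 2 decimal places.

In steady state, investment equals break-even investment: s·k^α = (n + g + δ)·k.
Dividing both sides by k: k^(1−α) = s / (n + g + δ).
k^0.73 = 0.17 / (0.032 + 0.011 + 0.044) = 0.17 / 0.087 = 1.9540
k* = 1.9540^(1/0.73) ≈ 2.5034

k* ≈ 2.50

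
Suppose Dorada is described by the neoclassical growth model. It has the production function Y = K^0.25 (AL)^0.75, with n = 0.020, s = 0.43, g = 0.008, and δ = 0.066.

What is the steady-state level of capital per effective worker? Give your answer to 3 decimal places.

k* ≈ 7.594

At the steady state, Δk = 0, so s·k^α = (n + g + δ)·k.
Rearranging, k^(1−α) = s / (n + g + δ).
k^0.75 = 0.43 / (0.020 + 0.008 + 0.066) = 0.43 / 0.094 = 4.5745
k* = 4.5745^(1/0.75) ≈ 7.5938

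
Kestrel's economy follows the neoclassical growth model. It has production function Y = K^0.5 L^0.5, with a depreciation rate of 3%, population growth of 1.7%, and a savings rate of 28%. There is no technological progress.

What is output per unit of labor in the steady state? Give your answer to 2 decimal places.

In steady state, investment equals break-even investment: s·k^α = (n + δ)·k.
Rearranging, k^(1−α) = s / (n + δ).
k^0.5 = 0.28 / (0.017 + 0.030) = 0.28 / 0.047 = 5.9574
k* = 5.9574^(1/0.5) ≈ 35.4906
y* = (k*)^α = 35.4906^0.5 ≈ 5.9574

y* = 5.96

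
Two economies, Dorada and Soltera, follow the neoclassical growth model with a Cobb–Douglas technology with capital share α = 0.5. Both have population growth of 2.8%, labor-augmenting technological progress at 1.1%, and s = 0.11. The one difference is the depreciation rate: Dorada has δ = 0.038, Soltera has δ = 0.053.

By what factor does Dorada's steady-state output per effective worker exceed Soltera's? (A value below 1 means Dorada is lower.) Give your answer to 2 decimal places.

Steady-state y* = [s/(n + g + δ)]^(α/(1−α)), so the ratio is [ (s_D/(n + g + δ)_D) / (s_S/(n + g + δ)_S) ]^1.
s_D/(n + g + δ)_D = 0.11/0.077 = 1.4286; s_S/(n + g + δ)_S = 0.11/0.092 = 1.1957.
Ratio = (1.4286/1.1957)^1 = 1.1948^1 ≈ 1.1948

y*_D / y*_S ≈ 1.19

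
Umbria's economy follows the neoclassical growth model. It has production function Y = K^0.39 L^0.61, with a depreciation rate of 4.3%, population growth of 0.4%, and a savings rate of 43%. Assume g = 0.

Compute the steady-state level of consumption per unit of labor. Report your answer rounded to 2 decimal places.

At the steady state, Δk = 0, so s·k^α = (n + δ)·k.
Dividing both sides by k: k^(1−α) = s / (n + δ).
k^0.61 = 0.43 / (0.004 + 0.043) = 0.43 / 0.047 = 9.1489
k* = 9.1489^(1/0.61) ≈ 37.6716
y* = (k*)^α = 37.6716^0.39 ≈ 4.1176
c* = (1 − s)·y* = (1 − 0.43) × 4.1176 ≈ 2.3470

c* ≈ 2.35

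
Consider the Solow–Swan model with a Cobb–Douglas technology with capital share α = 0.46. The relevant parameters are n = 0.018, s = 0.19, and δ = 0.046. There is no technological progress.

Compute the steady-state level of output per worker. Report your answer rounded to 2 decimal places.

y* ≈ 2.53

At the steady state, Δk = 0, so s·k^α = (n + δ)·k.
Rearranging, k^(1−α) = s / (n + δ).
k^0.54 = 0.19 / (0.018 + 0.046) = 0.19 / 0.064 = 2.9688
k* = 2.9688^(1/0.54) ≈ 7.5015
y* = (k*)^α = 7.5015^0.46 ≈ 2.5268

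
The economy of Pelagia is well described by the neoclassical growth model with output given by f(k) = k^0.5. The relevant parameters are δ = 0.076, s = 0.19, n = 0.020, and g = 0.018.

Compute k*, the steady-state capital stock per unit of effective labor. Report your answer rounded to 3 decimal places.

In steady state, investment equals break-even investment: s·k^α = (n + g + δ)·k.
Rearranging, k^(1−α) = s / (n + g + δ).
k^0.5 = 0.19 / (0.020 + 0.018 + 0.076) = 0.19 / 0.114 = 1.6667
k* = 1.6667^(1/0.5) ≈ 2.7779

k* = 2.778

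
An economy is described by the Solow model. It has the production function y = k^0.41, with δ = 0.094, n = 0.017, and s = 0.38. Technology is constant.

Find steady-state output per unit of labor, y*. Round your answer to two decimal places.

Steady state requires s·f(k) = (n + δ)·k, i.e. s·k^α = (n + δ)·k.
Rearranging, k^(1−α) = s / (n + δ).
k^0.59 = 0.38 / (0.017 + 0.094) = 0.38 / 0.111 = 3.4234
k* = 3.4234^(1/0.59) ≈ 8.0512
y* = (k*)^α = 8.0512^0.41 ≈ 2.3518

y* = 2.35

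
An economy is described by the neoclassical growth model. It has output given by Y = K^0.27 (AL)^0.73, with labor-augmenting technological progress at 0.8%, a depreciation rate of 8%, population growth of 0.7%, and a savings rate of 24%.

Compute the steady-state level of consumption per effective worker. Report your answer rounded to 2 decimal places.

c* ≈ 1.07

In steady state, investment equals break-even investment: s·k^α = (n + g + δ)·k.
Dividing both sides by k: k^(1−α) = s / (n + g + δ).
k^0.73 = 0.24 / (0.007 + 0.008 + 0.080) = 0.24 / 0.095 = 2.5263
k* = 2.5263^(1/0.73) ≈ 3.5592
y* = (k*)^α = 3.5592^0.27 ≈ 1.4089
c* = (1 − s)·y* = (1 − 0.24) × 1.4089 ≈ 1.0708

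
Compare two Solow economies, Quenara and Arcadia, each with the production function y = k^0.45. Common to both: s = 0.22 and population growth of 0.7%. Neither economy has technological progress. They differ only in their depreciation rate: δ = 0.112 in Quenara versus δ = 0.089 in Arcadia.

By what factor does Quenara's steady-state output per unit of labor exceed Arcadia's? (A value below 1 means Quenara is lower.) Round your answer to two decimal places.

Steady-state y* = [s/(n + δ)]^(α/(1−α)), so the ratio is [ (s_Q/(n + δ)_Q) / (s_A/(n + δ)_A) ]^0.8182.
s_Q/(n + δ)_Q = 0.22/0.119 = 1.8487; s_A/(n + δ)_A = 0.22/0.096 = 2.2917.
Ratio = (1.8487/2.2917)^0.8182 = 0.8067^0.8182 ≈ 0.8388

y*_Q / y*_A ≈ 0.84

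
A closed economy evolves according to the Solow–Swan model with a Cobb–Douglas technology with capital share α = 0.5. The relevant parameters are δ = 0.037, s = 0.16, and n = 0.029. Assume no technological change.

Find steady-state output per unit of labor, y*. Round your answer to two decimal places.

At the steady state, Δk = 0, so s·k^α = (n + δ)·k.
Dividing both sides by k: k^(1−α) = s / (n + δ).
k^0.5 = 0.16 / (0.029 + 0.037) = 0.16 / 0.066 = 2.4242
k* = 2.4242^(1/0.5) ≈ 5.8767
y* = (k*)^α = 5.8767^0.5 ≈ 2.4242

y* ≈ 2.42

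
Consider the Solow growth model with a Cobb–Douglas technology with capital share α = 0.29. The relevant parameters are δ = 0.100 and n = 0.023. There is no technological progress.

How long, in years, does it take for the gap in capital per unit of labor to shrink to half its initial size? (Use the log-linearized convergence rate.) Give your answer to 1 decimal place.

t_½ ≈ 7.9 years

Near the steady state the convergence rate is λ = (1 − α)(n + δ).
λ = (1 − 0.29) × 0.123 = 0.71 × 0.123 = 0.08733
Half-life = ln 2 / λ = 0.6931 / 0.08733 ≈ 7.94 years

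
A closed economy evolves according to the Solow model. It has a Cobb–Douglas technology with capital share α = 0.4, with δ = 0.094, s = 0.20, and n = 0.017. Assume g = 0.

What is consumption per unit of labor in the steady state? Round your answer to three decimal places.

c* = 1.185

At the steady state, Δk = 0, so s·k^α = (n + δ)·k.
Rearranging, k^(1−α) = s / (n + δ).
k^0.6 = 0.20 / (0.017 + 0.094) = 0.20 / 0.111 = 1.8018
k* = 1.8018^(1/0.6) ≈ 2.6679
y* = (k*)^α = 2.6679^0.4 ≈ 1.4807
c* = (1 − s)·y* = (1 − 0.20) × 1.4807 ≈ 1.1846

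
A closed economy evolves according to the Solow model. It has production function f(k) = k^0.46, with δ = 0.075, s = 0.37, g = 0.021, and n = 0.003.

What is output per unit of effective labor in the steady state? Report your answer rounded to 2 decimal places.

y* ≈ 3.07

In steady state, investment equals break-even investment: s·k^α = (n + g + δ)·k.
Rearranging, k^(1−α) = s / (n + g + δ).
k^0.54 = 0.37 / (0.003 + 0.021 + 0.075) = 0.37 / 0.099 = 3.7374
k* = 3.7374^(1/0.54) ≈ 11.4898
y* = (k*)^α = 11.4898^0.46 ≈ 3.0743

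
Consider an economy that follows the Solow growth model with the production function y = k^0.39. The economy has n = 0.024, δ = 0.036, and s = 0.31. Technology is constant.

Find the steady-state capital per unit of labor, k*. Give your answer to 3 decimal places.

k* = 14.764

At the steady state, Δk = 0, so s·k^α = (n + δ)·k.
Rearranging, k^(1−α) = s / (n + δ).
k^0.61 = 0.31 / (0.024 + 0.036) = 0.31 / 0.060 = 5.1667
k* = 5.1667^(1/0.61) ≈ 14.7639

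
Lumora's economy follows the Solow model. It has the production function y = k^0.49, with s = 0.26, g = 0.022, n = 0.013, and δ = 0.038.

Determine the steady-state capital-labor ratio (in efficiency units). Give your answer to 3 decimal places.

Steady state requires s·f(k) = (n + g + δ)·k, i.e. s·k^α = (n + g + δ)·k.
Dividing both sides by k: k^(1−α) = s / (n + g + δ).
k^0.51 = 0.26 / (0.013 + 0.022 + 0.038) = 0.26 / 0.073 = 3.5616
k* = 3.5616^(1/0.51) ≈ 12.0686

k* ≈ 12.069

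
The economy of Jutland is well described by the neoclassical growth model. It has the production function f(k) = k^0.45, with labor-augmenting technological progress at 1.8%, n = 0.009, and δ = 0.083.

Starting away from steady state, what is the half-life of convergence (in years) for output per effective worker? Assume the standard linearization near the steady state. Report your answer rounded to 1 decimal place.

Near the steady state the convergence rate is λ = (1 − α)(n + g + δ).
λ = (1 − 0.45) × 0.110 = 0.55 × 0.110 = 0.0605
Half-life = ln 2 / λ = 0.6931 / 0.0605 ≈ 11.46 years

t_½ ≈ 11.5 years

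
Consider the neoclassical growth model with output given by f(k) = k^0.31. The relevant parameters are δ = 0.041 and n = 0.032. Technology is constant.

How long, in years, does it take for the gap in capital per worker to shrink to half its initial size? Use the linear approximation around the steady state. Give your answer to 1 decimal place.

half-life ≈ 13.8 years

Near the steady state the convergence rate is λ = (1 − α)(n + δ).
λ = (1 − 0.31) × 0.073 = 0.69 × 0.073 = 0.05037
Half-life = ln 2 / λ = 0.6931 / 0.05037 ≈ 13.76 years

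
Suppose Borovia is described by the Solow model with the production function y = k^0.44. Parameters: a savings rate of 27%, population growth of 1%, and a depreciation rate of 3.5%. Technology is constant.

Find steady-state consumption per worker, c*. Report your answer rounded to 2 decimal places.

In steady state, investment equals break-even investment: s·k^α = (n + δ)·k.
Dividing both sides by k: k^(1−α) = s / (n + δ).
k^0.56 = 0.27 / (0.010 + 0.035) = 0.27 / 0.045 = 6.0000
k* = 6.0000^(1/0.56) ≈ 24.5220
y* = (k*)^α = 24.5220^0.44 ≈ 4.0870
c* = (1 − s)·y* = (1 − 0.27) × 4.0870 ≈ 2.9835

c* ≈ 2.98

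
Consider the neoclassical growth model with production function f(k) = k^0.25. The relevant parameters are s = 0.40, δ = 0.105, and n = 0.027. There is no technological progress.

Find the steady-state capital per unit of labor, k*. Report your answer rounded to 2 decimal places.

At the steady state, Δk = 0, so s·k^α = (n + δ)·k.
Rearranging, k^(1−α) = s / (n + δ).
k^0.75 = 0.40 / (0.027 + 0.105) = 0.40 / 0.132 = 3.0303
k* = 3.0303^(1/0.75) ≈ 4.3851

k* ≈ 4.39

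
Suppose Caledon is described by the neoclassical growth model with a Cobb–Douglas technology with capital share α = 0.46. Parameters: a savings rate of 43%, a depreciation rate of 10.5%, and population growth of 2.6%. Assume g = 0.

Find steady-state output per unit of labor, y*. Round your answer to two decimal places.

y* = 2.75

In steady state, investment equals break-even investment: s·k^α = (n + δ)·k.
Rearranging, k^(1−α) = s / (n + δ).
k^0.54 = 0.43 / (0.026 + 0.105) = 0.43 / 0.131 = 3.2824
k* = 3.2824^(1/0.54) ≈ 9.0346
y* = (k*)^α = 9.0346^0.46 ≈ 2.7524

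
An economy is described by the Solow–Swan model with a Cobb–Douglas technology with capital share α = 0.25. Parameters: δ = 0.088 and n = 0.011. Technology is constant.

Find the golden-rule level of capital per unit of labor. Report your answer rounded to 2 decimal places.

The golden rule sets f'(k) = n + δ, i.e. α·k^(α−1) = n + δ.
So k^(1−α) = α / (n + δ) = 0.25 / 0.099 = 2.5253.
k_gold = 2.5253^(1/0.75) ≈ 3.4389

k_gold ≈ 3.44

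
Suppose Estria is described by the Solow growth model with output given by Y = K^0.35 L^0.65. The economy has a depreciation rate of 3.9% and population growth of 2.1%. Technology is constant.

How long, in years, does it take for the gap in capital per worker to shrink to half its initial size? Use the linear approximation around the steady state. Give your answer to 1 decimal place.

Near the steady state the convergence rate is λ = (1 − α)(n + δ).
λ = (1 − 0.35) × 0.060 = 0.65 × 0.060 = 0.0390
Half-life = ln 2 / λ = 0.6931 / 0.0390 ≈ 17.77 years

about 17.8 years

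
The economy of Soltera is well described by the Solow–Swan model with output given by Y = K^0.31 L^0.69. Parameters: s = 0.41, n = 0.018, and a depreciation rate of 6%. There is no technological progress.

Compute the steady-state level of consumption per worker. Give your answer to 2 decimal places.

c* ≈ 1.24

In steady state, investment equals break-even investment: s·k^α = (n + δ)·k.
Rearranging, k^(1−α) = s / (n + δ).
k^0.69 = 0.41 / (0.018 + 0.060) = 0.41 / 0.078 = 5.2564
k* = 5.2564^(1/0.69) ≈ 11.0784
y* = (k*)^α = 11.0784^0.31 ≈ 2.1076
c* = (1 − s)·y* = (1 − 0.41) × 2.1076 ≈ 1.2435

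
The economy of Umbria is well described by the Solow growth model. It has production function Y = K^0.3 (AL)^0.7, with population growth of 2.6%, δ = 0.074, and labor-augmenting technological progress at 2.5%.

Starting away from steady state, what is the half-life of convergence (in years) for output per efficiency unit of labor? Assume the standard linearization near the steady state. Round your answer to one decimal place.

Near the steady state the convergence rate is λ = (1 − α)(n + g + δ).
λ = (1 − 0.3) × 0.125 = 0.7 × 0.125 = 0.0875
Half-life = ln 2 / λ = 0.6931 / 0.0875 ≈ 7.92 years

half-life ≈ 7.9 years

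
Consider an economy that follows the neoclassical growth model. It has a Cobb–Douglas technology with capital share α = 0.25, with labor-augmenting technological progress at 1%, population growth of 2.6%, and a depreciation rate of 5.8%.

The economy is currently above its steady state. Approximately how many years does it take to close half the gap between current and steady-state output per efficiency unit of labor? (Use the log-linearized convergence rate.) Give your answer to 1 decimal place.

t_½ ≈ 9.8 years

Near the steady state the convergence rate is λ = (1 − α)(n + g + δ).
λ = (1 − 0.25) × 0.094 = 0.75 × 0.094 = 0.0705
Half-life = ln 2 / λ = 0.6931 / 0.0705 ≈ 9.83 years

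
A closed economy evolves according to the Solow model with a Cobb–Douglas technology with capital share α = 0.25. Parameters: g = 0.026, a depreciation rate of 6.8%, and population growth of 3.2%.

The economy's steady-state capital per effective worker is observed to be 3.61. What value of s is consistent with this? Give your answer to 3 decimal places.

s ≈ 0.330

At the steady state, Δk = 0, so s·k^α = (n + g + δ)·k.
So s / (n + g + δ) = (k*)^(1−α) = 3.61^0.75 = 2.6190.
Therefore s = 2.6190 × (n + g + δ) = 2.6190 × 0.126 = 0.3300.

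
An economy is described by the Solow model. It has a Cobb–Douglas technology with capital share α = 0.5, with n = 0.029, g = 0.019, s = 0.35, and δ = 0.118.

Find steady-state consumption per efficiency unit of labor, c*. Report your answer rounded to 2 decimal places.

In steady state, investment equals break-even investment: s·k^α = (n + g + δ)·k.
Dividing both sides by k: k^(1−α) = s / (n + g + δ).
k^0.5 = 0.35 / (0.029 + 0.019 + 0.118) = 0.35 / 0.166 = 2.1084
k* = 2.1084^(1/0.5) ≈ 4.4454
y* = (k*)^α = 4.4454^0.5 ≈ 2.1084
c* = (1 − s)·y* = (1 − 0.35) × 2.1084 ≈ 1.3705

c* = 1.37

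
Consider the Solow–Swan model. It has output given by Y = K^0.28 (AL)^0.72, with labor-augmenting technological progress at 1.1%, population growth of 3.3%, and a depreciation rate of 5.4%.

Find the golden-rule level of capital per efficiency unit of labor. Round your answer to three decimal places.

The golden rule sets f'(k) = n + g + δ, i.e. α·k^(α−1) = n + g + δ.
So k^(1−α) = α / (n + g + δ) = 0.28 / 0.098 = 2.8571.
k_gold = 2.8571^(1/0.72) ≈ 4.2976

k_gold ≈ 4.298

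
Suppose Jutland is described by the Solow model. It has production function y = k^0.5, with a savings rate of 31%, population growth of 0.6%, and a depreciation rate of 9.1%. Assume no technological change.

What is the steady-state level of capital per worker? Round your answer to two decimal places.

k* ≈ 10.21

In steady state, investment equals break-even investment: s·k^α = (n + δ)·k.
Dividing both sides by k: k^(1−α) = s / (n + δ).
k^0.5 = 0.31 / (0.006 + 0.091) = 0.31 / 0.097 = 3.1959
k* = 3.1959^(1/0.5) ≈ 10.2138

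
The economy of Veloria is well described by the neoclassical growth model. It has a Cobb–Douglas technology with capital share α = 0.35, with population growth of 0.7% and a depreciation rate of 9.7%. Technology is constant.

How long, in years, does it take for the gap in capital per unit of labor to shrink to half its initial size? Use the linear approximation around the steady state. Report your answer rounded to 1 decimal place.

half-life ≈ 10.3 years

Near the steady state the convergence rate is λ = (1 − α)(n + δ).
λ = (1 − 0.35) × 0.104 = 0.65 × 0.104 = 0.0676
Half-life = ln 2 / λ = 0.6931 / 0.0676 ≈ 10.25 years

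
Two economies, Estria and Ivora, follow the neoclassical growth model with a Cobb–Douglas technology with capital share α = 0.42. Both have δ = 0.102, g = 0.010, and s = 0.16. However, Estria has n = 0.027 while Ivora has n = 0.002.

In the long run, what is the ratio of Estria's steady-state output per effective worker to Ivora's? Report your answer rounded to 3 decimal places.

Steady-state y* = [s/(n + g + δ)]^(α/(1−α)), so the ratio is [ (s_E/(n + g + δ)_E) / (s_I/(n + g + δ)_I) ]^0.7241.
s_E/(n + g + δ)_E = 0.16/0.139 = 1.1511; s_I/(n + g + δ)_I = 0.16/0.114 = 1.4035.
Ratio = (1.1511/1.4035)^0.7241 = 0.8202^0.7241 ≈ 0.8663

y*_E / y*_I ≈ 0.866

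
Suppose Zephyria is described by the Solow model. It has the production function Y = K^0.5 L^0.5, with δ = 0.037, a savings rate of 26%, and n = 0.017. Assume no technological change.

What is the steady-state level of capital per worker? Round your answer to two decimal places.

k* ≈ 23.18

In steady state, investment equals break-even investment: s·k^α = (n + δ)·k.
Dividing both sides by k: k^(1−α) = s / (n + δ).
k^0.5 = 0.26 / (0.017 + 0.037) = 0.26 / 0.054 = 4.8148
k* = 4.8148^(1/0.5) ≈ 23.1823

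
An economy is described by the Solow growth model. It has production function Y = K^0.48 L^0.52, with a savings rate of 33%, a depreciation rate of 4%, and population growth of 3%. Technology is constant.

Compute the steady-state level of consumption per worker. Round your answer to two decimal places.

c* ≈ 2.80

At the steady state, Δk = 0, so s·k^α = (n + δ)·k.
Dividing both sides by k: k^(1−α) = s / (n + δ).
k^0.52 = 0.33 / (0.030 + 0.040) = 0.33 / 0.070 = 4.7143
k* = 4.7143^(1/0.52) ≈ 19.7257
y* = (k*)^α = 19.7257^0.48 ≈ 4.1842
c* = (1 − s)·y* = (1 − 0.33) × 4.1842 ≈ 2.8034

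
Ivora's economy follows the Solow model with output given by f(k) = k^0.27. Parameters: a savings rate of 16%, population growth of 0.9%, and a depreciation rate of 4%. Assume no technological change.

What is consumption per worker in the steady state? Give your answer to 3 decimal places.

c* = 1.301

At the steady state, Δk = 0, so s·k^α = (n + δ)·k.
Dividing both sides by k: k^(1−α) = s / (n + δ).
k^0.73 = 0.16 / (0.009 + 0.040) = 0.16 / 0.049 = 3.2653
k* = 3.2653^(1/0.73) ≈ 5.0583
y* = (k*)^α = 5.0583^0.27 ≈ 1.5491
c* = (1 − s)·y* = (1 − 0.16) × 1.5491 ≈ 1.3012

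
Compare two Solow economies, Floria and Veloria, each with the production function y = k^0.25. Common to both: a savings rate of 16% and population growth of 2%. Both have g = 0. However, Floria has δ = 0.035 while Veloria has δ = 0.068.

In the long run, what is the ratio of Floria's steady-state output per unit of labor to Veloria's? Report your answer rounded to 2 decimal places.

y*_F / y*_V ≈ 1.17

Steady-state y* = [s/(n + δ)]^(α/(1−α)), so the ratio is [ (s_F/(n + δ)_F) / (s_V/(n + δ)_V) ]^0.3333.
s_F/(n + δ)_F = 0.16/0.055 = 2.9091; s_V/(n + δ)_V = 0.16/0.088 = 1.8182.
Ratio = (2.9091/1.8182)^0.3333 = 1.6000^0.3333 ≈ 1.1696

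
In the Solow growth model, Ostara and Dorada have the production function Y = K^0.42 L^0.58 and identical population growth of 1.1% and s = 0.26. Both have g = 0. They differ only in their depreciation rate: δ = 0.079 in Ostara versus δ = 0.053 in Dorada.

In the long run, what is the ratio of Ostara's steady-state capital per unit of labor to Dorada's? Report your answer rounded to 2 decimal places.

Steady-state k* = [s/(n + δ)]^(1/(1−α)), so the ratio is [ (s_O/(n + δ)_O) / (s_D/(n + δ)_D) ]^1.7241.
s_O/(n + δ)_O = 0.26/0.090 = 2.8889; s_D/(n + δ)_D = 0.26/0.064 = 4.0625.
Ratio = (2.8889/4.0625)^1.7241 = 0.7111^1.7241 ≈ 0.5555

k*_O / k*_D ≈ 0.56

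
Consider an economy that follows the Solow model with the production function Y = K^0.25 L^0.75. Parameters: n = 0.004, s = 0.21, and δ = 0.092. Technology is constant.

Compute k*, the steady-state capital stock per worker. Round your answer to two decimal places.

Steady state requires s·f(k) = (n + δ)·k, i.e. s·k^α = (n + δ)·k.
Rearranging, k^(1−α) = s / (n + δ).
k^0.75 = 0.21 / (0.004 + 0.092) = 0.21 / 0.096 = 2.1875
k* = 2.1875^(1/0.75) ≈ 2.8396

k* = 2.84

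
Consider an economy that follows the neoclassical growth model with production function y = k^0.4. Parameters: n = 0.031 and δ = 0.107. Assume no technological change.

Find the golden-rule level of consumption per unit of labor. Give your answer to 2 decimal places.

At the golden rule, f'(k) = n + δ, so α·k^(α−1) = n + δ and k_gold = (α/(n + δ))^(1/(1−α)).
k_gold = (0.4/0.138)^(1/0.6) = 2.8986^1.6667 ≈ 5.8929
c_gold = f(k_gold) − (n + δ)·k_gold = 2.0330 − 0.138×5.8929 ≈ 1.2198

c_gold ≈ 1.22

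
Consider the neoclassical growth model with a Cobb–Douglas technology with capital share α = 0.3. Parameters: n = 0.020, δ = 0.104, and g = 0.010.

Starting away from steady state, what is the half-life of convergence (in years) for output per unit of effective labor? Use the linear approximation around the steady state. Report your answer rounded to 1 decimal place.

about 7.4 years

Near the steady state the convergence rate is λ = (1 − α)(n + g + δ).
λ = (1 − 0.3) × 0.134 = 0.7 × 0.134 = 0.0938
Half-life = ln 2 / λ = 0.6931 / 0.0938 ≈ 7.39 years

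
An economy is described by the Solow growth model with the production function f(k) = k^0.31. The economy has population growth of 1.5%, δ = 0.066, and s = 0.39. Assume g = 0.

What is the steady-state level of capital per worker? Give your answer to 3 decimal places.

In steady state, investment equals break-even investment: s·k^α = (n + δ)·k.
Rearranging, k^(1−α) = s / (n + δ).
k^0.69 = 0.39 / (0.015 + 0.066) = 0.39 / 0.081 = 4.8148
k* = 4.8148^(1/0.69) ≈ 9.7554

k* ≈ 9.755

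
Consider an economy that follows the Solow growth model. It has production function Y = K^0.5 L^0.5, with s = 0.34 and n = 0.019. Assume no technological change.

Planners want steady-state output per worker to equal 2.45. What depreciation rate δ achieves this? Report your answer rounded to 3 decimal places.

δ ≈ 0.120

In steady state, investment equals break-even investment: s·k^α = (n + δ)·k.
Since y* = [s/(n + δ)]^(α/(1−α)), we have s/(n + δ) = (y*)^((1−α)/α) = 2.45^1 = 2.4500.
Therefore n + δ = s / 2.4500 = 0.34 / 2.4500 = 0.1388, so δ = 0.1388 − 0.019 = 0.1198.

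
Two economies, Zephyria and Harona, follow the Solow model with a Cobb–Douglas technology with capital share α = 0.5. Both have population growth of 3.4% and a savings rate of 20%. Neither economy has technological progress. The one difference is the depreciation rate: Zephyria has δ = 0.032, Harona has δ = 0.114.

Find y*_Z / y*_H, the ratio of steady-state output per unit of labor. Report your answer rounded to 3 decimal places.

ratio ≈ 2.242

Steady-state y* = [s/(n + δ)]^(α/(1−α)), so the ratio is [ (s_Z/(n + δ)_Z) / (s_H/(n + δ)_H) ]^1.
s_Z/(n + δ)_Z = 0.20/0.066 = 3.0303; s_H/(n + δ)_H = 0.20/0.148 = 1.3514.
Ratio = (3.0303/1.3514)^1 = 2.2423^1 ≈ 2.2423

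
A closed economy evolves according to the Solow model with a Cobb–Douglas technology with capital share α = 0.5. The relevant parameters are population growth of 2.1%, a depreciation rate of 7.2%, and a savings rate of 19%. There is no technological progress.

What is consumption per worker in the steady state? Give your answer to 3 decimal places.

c* = 1.655

Steady state requires s·f(k) = (n + δ)·k, i.e. s·k^α = (n + δ)·k.
Rearranging, k^(1−α) = s / (n + δ).
k^0.5 = 0.19 / (0.021 + 0.072) = 0.19 / 0.093 = 2.0430
k* = 2.0430^(1/0.5) ≈ 4.1738
y* = (k*)^α = 4.1738^0.5 ≈ 2.0430
c* = (1 − s)·y* = (1 − 0.19) × 2.0430 ≈ 1.6548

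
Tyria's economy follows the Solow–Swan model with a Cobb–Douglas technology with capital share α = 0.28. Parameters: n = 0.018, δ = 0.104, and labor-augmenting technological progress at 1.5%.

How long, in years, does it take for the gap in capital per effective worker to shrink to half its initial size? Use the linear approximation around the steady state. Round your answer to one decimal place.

Near the steady state the convergence rate is λ = (1 − α)(n + g + δ).
λ = (1 − 0.28) × 0.137 = 0.72 × 0.137 = 0.09864
Half-life = ln 2 / λ = 0.6931 / 0.09864 ≈ 7.03 years

t_½ ≈ 7.0 years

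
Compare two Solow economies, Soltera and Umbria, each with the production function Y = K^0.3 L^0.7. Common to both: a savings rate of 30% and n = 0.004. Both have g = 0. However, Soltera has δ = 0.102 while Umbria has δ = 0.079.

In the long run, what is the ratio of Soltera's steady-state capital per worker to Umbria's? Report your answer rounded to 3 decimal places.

k*_S / k*_U ≈ 0.705

Steady-state k* = [s/(n + δ)]^(1/(1−α)), so the ratio is [ (s_S/(n + δ)_S) / (s_U/(n + δ)_U) ]^1.4286.
s_S/(n + δ)_S = 0.30/0.106 = 2.8302; s_U/(n + δ)_U = 0.30/0.083 = 3.6145.
Ratio = (2.8302/3.6145)^1.4286 = 0.7830^1.4286 ≈ 0.7051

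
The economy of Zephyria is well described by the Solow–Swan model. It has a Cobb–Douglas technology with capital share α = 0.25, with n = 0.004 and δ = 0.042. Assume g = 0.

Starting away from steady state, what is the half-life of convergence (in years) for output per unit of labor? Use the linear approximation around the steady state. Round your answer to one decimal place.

Near the steady state the convergence rate is λ = (1 − α)(n + δ).
λ = (1 − 0.25) × 0.046 = 0.75 × 0.046 = 0.0345
Half-life = ln 2 / λ = 0.6931 / 0.0345 ≈ 20.09 years

half-life ≈ 20.1 years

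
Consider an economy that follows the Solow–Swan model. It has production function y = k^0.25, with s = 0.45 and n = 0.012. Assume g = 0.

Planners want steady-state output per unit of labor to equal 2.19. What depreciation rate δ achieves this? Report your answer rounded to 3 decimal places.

In steady state, investment equals break-even investment: s·k^α = (n + δ)·k.
Since y* = [s/(n + δ)]^(α/(1−α)), we have s/(n + δ) = (y*)^((1−α)/α) = 2.19^3 = 10.5035.
Therefore n + δ = s / 10.5035 = 0.45 / 10.5035 = 0.0428, so δ = 0.0428 − 0.012 = 0.0308.

δ ≈ 0.031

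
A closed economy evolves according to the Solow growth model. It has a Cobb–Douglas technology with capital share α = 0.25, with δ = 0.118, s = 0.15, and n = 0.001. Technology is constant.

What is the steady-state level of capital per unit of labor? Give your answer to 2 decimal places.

k* ≈ 1.36

Steady state requires s·f(k) = (n + δ)·k, i.e. s·k^α = (n + δ)·k.
Rearranging, k^(1−α) = s / (n + δ).
k^0.75 = 0.15 / (0.001 + 0.118) = 0.15 / 0.119 = 1.2605
k* = 1.2605^(1/0.75) ≈ 1.3616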